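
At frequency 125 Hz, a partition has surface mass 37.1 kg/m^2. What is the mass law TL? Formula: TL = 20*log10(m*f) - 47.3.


m * f = 37.1 * 125 = 4637.5
20*log10(4637.5) = 73.3257 dB
TL = 73.3257 - 47.3 = 26.026 dB


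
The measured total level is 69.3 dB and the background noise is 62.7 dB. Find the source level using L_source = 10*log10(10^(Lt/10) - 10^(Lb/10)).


10^(69.3/10) = 8.51138e+06
10^(62.7/10) = 1.86209e+06
Difference = 8.51138e+06 - 1.86209e+06 = 6.64929e+06
L_source = 10*log10(6.64929e+06) = 68.228 dB


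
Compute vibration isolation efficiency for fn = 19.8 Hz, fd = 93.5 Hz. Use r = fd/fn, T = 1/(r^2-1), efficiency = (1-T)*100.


r = 93.5 / 19.8 = 4.72222
r^2 - 1 = 4.72222^2 - 1 = 21.2994
T = 1/21.2994 = 0.0469497
Efficiency = (1 - 0.0469497)*100 = 95.305 %


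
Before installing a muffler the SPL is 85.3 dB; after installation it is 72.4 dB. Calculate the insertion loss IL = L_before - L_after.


Insertion loss = SPL without muffler - SPL with muffler
IL = 85.3 - 72.4 = 12.9 dB


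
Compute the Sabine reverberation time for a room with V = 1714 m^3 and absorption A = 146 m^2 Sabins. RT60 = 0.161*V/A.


RT60 = 0.161 * 1714 / 146 = 1.8901 s


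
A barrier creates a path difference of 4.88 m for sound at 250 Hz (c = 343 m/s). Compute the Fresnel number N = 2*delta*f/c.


N = 2*delta*f/c = 2*delta/lambda, where lambda = c/f
lambda = 343 / 250 = 1.372 m
N = 2 * 4.88 / 1.372 = 7.1137


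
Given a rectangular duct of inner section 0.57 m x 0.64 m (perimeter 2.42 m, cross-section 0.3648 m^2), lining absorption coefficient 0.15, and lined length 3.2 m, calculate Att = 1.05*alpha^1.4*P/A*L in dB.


alpha^1.4 = 0.15^1.4 = 0.0702308
Attenuation rate = 1.05 * alpha^1.4 * P / A
= 1.05 * 0.0702308 * 2.42 / 0.3648 = 0.48919 dB/m
Total Att = 0.48919 * 3.2 = 1.5654 dB


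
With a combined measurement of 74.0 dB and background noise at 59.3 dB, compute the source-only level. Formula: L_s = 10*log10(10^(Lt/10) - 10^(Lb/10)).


10^(74.0/10) = 2.51189e+07
10^(59.3/10) = 851138
Difference = 2.51189e+07 - 851138 = 2.42678e+07
L_source = 10*log10(2.42678e+07) = 73.85 dB


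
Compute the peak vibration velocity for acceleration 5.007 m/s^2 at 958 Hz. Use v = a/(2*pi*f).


omega = 2*pi*f = 2*pi*958 = 6019.29 rad/s
v = a / omega = 5.007 / 6019.29 = 0.00083183 m/s


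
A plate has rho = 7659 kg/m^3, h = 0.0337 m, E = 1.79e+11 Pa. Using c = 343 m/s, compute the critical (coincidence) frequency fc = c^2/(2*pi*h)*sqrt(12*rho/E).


12*rho/E = 12*7659/1.79e+11 = 5.13453e-07
sqrt(12*rho/E) = sqrt(5.13453e-07) = 0.000716556
c^2/(2*pi*h) = 343^2/(2*pi*0.0337) = 555621
fc = 555621 * 0.000716556 = 398.13 Hz


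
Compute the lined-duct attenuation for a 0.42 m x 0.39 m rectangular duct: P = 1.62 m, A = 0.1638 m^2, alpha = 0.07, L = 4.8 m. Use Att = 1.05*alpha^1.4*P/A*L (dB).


alpha^1.4 = 0.07^1.4 = 0.0241622
Attenuation rate = 1.05 * alpha^1.4 * P / A
= 1.05 * 0.0241622 * 1.62 / 0.1638 = 0.250915 dB/m
Total Att = 0.250915 * 4.8 = 1.2044 dB


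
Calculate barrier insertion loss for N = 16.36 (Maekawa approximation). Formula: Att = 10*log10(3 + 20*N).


3 + 20*N = 3 + 20*16.36 = 330.2
Att = 10*log10(330.2) = 25.188 dB


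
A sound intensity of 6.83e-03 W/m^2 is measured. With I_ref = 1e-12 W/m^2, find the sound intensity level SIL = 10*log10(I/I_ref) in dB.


I / I_ref = 6.83e-03 / 1e-12 = 6.83e+09
SIL = 10 * log10(6.83e+09) = 98.344 dB


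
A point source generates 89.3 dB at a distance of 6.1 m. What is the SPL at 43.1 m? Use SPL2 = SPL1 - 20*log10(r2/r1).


r2/r1 = 43.1/6.1 = 7.06557
Correction = 20*log10(7.06557) = 16.9829 dB
SPL2 = 89.3 - 16.9829 = 72.317 dB


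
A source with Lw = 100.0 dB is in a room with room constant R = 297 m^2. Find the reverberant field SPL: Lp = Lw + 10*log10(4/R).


4/R = 4/297 = 0.013468
Lp = 100.0 + 10*log10(0.013468) = 81.293 dB


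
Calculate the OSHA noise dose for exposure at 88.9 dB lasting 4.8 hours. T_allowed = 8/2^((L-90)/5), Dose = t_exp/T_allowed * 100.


T_allowed = 8 / 2^((88.9 - 90)/5) = 9.31787 hr
Dose = 4.8 / 9.31787 * 100 = 51.514 %


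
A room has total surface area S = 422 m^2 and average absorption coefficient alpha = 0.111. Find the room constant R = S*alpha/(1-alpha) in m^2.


R = 422 * 0.111 / (1 - 0.111) = 52.691 m^2


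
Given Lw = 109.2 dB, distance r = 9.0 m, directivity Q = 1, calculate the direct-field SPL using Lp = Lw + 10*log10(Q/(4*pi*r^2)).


4*pi*r^2 = 4*pi*9.0^2 = 1017.88 m^2
Q / (4*pi*r^2) = 1 / 1017.88 = 0.000982434
Lp = 109.2 + 10*log10(0.000982434) = 79.123 dB


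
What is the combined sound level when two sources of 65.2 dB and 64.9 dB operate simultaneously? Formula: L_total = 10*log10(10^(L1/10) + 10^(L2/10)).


10^(65.2/10) = 3.31131e+06
10^(64.9/10) = 3.0903e+06
Sum = 3.31131e+06 + 3.0903e+06 = 6.40161e+06
L_total = 10*log10(6.40161e+06) = 68.063 dB


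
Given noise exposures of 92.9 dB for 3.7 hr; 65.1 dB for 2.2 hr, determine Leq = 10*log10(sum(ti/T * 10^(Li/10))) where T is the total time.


T_total = 3.7 + 2.2 = 5.9 hr
(3.7/5.9) * 10^(92.9/10) = 1.22278e+09
(2.2/5.9) * 10^(65.1/10) = 1.20662e+06
Sum = 1.22278e+09 + 1.20662e+06 = 1.22399e+09
Leq = 10*log10(1.22399e+09) = 90.878 dB


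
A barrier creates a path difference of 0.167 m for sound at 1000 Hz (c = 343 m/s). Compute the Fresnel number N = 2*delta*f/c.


N = 2*delta*f/c = 2*delta/lambda, where lambda = c/f
lambda = 343 / 1000 = 0.343 m
N = 2 * 0.167 / 0.343 = 0.97376


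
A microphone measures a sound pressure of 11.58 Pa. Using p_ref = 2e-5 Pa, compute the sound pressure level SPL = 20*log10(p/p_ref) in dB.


p / p_ref = 11.58 / 2e-5 = 579000
SPL = 20 * log10(579000) = 115.25 dB


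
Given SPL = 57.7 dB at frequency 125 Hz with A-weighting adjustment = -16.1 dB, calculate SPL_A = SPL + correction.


A-weighting table: 125 Hz -> -16.1 dB correction
SPL_A = SPL + correction = 57.7 + (-16.1) = 41.6 dBA


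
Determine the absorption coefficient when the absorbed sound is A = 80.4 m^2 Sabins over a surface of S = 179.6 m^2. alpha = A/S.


Absorption coefficient = absorbed power / incident power
alpha = A / S = 80.4 / 179.6 = 0.44766


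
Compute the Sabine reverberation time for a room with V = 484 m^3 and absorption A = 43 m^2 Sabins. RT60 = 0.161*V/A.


RT60 = 0.161 * 484 / 43 = 1.8122 s


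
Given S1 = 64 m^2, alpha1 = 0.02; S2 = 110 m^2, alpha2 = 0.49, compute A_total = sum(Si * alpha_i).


64 * 0.02 = 1.28
110 * 0.49 = 53.9
A_total = 1.28 + 53.9 = 55.18 m^2


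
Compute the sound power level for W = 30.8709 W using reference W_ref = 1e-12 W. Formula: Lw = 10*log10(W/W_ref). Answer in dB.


W / W_ref = 30.8709 / 1e-12 = 3.08709e+13
Lw = 10 * log10(3.08709e+13) = 134.9 dB


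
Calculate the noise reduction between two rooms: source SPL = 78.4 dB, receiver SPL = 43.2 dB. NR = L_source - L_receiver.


NR = L_source - L_receiver (difference between source and receiving room levels)
NR = 78.4 - 43.2 = 35.2 dB


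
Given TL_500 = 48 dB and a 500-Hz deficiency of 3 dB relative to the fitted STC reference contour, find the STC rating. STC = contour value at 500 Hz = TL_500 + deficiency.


By ASTM E413, STC = value of the fitted reference contour at 500 Hz.
Contour value at 500 Hz = TL_500 + deficiency = 48 + 3 = 51
STC = 51


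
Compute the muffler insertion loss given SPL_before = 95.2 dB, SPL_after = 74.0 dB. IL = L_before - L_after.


Insertion loss = SPL without muffler - SPL with muffler
IL = 95.2 - 74.0 = 21.2 dB


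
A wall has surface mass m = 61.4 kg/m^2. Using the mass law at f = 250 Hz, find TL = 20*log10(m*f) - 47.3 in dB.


m * f = 61.4 * 250 = 15350
20*log10(15350) = 83.7222 dB
TL = 83.7222 - 47.3 = 36.422 dB


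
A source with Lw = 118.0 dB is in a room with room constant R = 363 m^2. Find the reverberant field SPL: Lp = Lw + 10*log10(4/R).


4/R = 4/363 = 0.0110193
Lp = 118.0 + 10*log10(0.0110193) = 98.422 dB


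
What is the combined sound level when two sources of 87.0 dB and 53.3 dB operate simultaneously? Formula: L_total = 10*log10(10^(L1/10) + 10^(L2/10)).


10^(87.0/10) = 5.01187e+08
10^(53.3/10) = 213796
Sum = 5.01187e+08 + 213796 = 5.01401e+08
L_total = 10*log10(5.01401e+08) = 87.002 dB


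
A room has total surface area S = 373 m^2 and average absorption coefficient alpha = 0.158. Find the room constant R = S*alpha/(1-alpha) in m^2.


R = 373 * 0.158 / (1 - 0.158) = 69.993 m^2


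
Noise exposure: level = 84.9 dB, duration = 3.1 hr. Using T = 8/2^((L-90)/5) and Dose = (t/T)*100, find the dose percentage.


T_allowed = 8 / 2^((84.9 - 90)/5) = 16.2234 hr
Dose = 3.1 / 16.2234 * 100 = 19.108 %


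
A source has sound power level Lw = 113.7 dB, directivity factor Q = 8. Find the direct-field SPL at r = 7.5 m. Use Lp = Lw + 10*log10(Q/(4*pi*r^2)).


4*pi*r^2 = 4*pi*7.5^2 = 706.858 m^2
Q / (4*pi*r^2) = 8 / 706.858 = 0.0113177
Lp = 113.7 + 10*log10(0.0113177) = 94.238 dB


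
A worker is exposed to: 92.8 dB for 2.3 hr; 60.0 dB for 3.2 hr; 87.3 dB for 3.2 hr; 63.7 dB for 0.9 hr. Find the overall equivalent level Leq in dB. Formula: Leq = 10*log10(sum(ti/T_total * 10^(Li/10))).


T_total = 2.3 + 3.2 + 3.2 + 0.9 = 9.6 hr
(2.3/9.6) * 10^(92.8/10) = 4.56517e+08
(3.2/9.6) * 10^(60.0/10) = 333333
(3.2/9.6) * 10^(87.3/10) = 1.79011e+08
(0.9/9.6) * 10^(63.7/10) = 219771
Sum = 4.56517e+08 + 333333 + 1.79011e+08 + 219771 = 6.36081e+08
Leq = 10*log10(6.36081e+08) = 88.035 dB


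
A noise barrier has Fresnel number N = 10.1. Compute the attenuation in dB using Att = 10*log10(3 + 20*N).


3 + 20*N = 3 + 20*10.1 = 205
Att = 10*log10(205) = 23.118 dB


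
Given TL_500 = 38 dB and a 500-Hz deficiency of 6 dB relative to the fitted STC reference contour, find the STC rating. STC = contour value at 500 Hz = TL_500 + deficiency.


By ASTM E413, STC = value of the fitted reference contour at 500 Hz.
Contour value at 500 Hz = TL_500 + deficiency = 38 + 6 = 44
STC = 44


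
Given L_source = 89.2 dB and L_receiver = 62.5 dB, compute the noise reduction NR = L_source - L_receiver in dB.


NR = L_source - L_receiver (difference between source and receiving room levels)
NR = 89.2 - 62.5 = 26.7 dB


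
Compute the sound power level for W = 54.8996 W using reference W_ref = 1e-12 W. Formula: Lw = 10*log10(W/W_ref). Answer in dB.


W / W_ref = 54.8996 / 1e-12 = 5.48996e+13
Lw = 10 * log10(5.48996e+13) = 137.4 dB


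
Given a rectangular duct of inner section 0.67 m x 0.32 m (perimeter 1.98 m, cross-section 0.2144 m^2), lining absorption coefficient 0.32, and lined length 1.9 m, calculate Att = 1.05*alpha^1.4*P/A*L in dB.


alpha^1.4 = 0.32^1.4 = 0.202866
Attenuation rate = 1.05 * alpha^1.4 * P / A
= 1.05 * 0.202866 * 1.98 / 0.2144 = 1.96716 dB/m
Total Att = 1.96716 * 1.9 = 3.7376 dB


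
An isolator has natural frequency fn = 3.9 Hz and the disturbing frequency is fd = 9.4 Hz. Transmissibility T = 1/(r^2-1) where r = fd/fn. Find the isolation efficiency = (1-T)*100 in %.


r = 9.4 / 3.9 = 2.41026
r^2 - 1 = 2.41026^2 - 1 = 4.80935
T = 1/4.80935 = 0.207928
Efficiency = (1 - 0.207928)*100 = 79.207 %


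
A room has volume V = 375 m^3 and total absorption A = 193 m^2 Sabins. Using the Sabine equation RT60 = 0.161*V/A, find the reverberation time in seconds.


RT60 = 0.161 * 375 / 193 = 0.31282 s


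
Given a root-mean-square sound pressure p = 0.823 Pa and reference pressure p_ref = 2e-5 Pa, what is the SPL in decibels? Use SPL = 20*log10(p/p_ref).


p / p_ref = 0.823 / 2e-5 = 41150
SPL = 20 * log10(41150) = 92.287 dB


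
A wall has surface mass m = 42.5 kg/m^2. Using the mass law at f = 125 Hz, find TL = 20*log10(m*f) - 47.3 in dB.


m * f = 42.5 * 125 = 5312.5
20*log10(5312.5) = 74.506 dB
TL = 74.506 - 47.3 = 27.206 dB


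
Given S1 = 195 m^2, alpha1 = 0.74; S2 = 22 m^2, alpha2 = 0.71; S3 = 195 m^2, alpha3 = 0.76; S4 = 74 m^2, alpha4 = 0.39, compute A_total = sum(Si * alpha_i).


195 * 0.74 = 144.3
22 * 0.71 = 15.62
195 * 0.76 = 148.2
74 * 0.39 = 28.86
A_total = 144.3 + 15.62 + 148.2 + 28.86 = 336.98 m^2


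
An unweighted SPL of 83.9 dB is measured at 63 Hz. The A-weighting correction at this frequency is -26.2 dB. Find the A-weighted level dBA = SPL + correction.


A-weighting table: 63 Hz -> -26.2 dB correction
SPL_A = SPL + correction = 83.9 + (-26.2) = 57.7 dBA


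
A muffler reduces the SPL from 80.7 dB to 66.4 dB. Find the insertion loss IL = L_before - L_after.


Insertion loss = SPL without muffler - SPL with muffler
IL = 80.7 - 66.4 = 14.3 dB


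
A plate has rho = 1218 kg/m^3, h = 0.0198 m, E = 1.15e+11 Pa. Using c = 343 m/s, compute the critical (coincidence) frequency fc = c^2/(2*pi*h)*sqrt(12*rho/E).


12*rho/E = 12*1218/1.15e+11 = 1.27096e-07
sqrt(12*rho/E) = sqrt(1.27096e-07) = 0.000356505
c^2/(2*pi*h) = 343^2/(2*pi*0.0198) = 945678
fc = 945678 * 0.000356505 = 337.14 Hz


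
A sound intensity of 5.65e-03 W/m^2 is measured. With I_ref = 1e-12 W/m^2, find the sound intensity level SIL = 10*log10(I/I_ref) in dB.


I / I_ref = 5.65e-03 / 1e-12 = 5.65e+09
SIL = 10 * log10(5.65e+09) = 97.52 dB


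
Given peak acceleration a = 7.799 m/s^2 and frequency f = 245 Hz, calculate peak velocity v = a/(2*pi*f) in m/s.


omega = 2*pi*f = 2*pi*245 = 1539.38 rad/s
v = a / omega = 7.799 / 1539.38 = 0.0050663 m/s


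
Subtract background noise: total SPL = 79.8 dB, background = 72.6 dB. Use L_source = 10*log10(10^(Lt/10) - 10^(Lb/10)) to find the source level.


10^(79.8/10) = 9.54993e+07
10^(72.6/10) = 1.8197e+07
Difference = 9.54993e+07 - 1.8197e+07 = 7.73023e+07
L_source = 10*log10(7.73023e+07) = 78.882 dB


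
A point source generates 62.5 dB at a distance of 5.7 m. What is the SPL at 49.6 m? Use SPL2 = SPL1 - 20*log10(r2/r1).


r2/r1 = 49.6/5.7 = 8.70175
Correction = 20*log10(8.70175) = 18.7921 dB
SPL2 = 62.5 - 18.7921 = 43.708 dB


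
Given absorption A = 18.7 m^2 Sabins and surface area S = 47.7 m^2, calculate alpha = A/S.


Absorption coefficient = absorbed power / incident power
alpha = A / S = 18.7 / 47.7 = 0.39203


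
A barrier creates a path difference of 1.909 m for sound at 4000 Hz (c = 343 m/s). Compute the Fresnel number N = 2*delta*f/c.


N = 2*delta*f/c = 2*delta/lambda, where lambda = c/f
lambda = 343 / 4000 = 0.08575 m
N = 2 * 1.909 / 0.08575 = 44.525


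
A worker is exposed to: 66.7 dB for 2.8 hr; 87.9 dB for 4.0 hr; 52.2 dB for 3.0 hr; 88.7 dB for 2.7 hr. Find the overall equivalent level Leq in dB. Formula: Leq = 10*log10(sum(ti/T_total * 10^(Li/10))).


T_total = 2.8 + 4.0 + 3.0 + 2.7 = 12.5 hr
(2.8/12.5) * 10^(66.7/10) = 1.04773e+06
(4.0/12.5) * 10^(87.9/10) = 1.9731e+08
(3.0/12.5) * 10^(52.2/10) = 39830.1
(2.7/12.5) * 10^(88.7/10) = 1.60123e+08
Sum = 1.04773e+06 + 1.9731e+08 + 39830.1 + 1.60123e+08 = 3.58521e+08
Leq = 10*log10(3.58521e+08) = 85.545 dB


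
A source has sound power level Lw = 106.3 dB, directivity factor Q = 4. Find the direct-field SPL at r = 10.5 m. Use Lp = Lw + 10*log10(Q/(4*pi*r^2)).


4*pi*r^2 = 4*pi*10.5^2 = 1385.44 m^2
Q / (4*pi*r^2) = 4 / 1385.44 = 0.00288717
Lp = 106.3 + 10*log10(0.00288717) = 80.905 dB


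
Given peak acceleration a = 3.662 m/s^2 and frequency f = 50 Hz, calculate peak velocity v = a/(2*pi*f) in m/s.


omega = 2*pi*f = 2*pi*50 = 314.159 rad/s
v = a / omega = 3.662 / 314.159 = 0.011657 m/s


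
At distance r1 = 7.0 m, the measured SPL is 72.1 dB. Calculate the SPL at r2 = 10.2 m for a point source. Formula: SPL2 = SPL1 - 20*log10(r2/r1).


r2/r1 = 10.2/7.0 = 1.45714
Correction = 20*log10(1.45714) = 3.27003 dB
SPL2 = 72.1 - 3.27003 = 68.83 dB


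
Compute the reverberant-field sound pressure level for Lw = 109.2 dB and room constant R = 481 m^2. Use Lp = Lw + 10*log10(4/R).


4/R = 4/481 = 0.00831601
Lp = 109.2 + 10*log10(0.00831601) = 88.399 dB


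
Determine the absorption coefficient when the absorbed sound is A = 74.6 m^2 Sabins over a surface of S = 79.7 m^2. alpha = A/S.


Absorption coefficient = absorbed power / incident power
alpha = A / S = 74.6 / 79.7 = 0.93601


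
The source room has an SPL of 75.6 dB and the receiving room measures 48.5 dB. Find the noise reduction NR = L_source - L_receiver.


NR = L_source - L_receiver (difference between source and receiving room levels)
NR = 75.6 - 48.5 = 27.1 dB


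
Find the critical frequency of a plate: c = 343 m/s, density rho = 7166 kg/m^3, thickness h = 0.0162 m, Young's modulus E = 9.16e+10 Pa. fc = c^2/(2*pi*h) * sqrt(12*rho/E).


12*rho/E = 12*7166/9.16e+10 = 9.38777e-07
sqrt(12*rho/E) = sqrt(9.38777e-07) = 0.000968905
c^2/(2*pi*h) = 343^2/(2*pi*0.0162) = 1.15583e+06
fc = 1.15583e+06 * 0.000968905 = 1119.9 Hz


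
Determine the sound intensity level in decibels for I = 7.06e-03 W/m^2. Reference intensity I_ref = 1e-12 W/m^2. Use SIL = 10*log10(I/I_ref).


I / I_ref = 7.06e-03 / 1e-12 = 7.06e+09
SIL = 10 * log10(7.06e+09) = 98.488 dB


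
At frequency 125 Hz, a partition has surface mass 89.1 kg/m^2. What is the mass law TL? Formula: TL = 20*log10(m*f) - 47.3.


m * f = 89.1 * 125 = 11137.5
20*log10(11137.5) = 80.9358 dB
TL = 80.9358 - 47.3 = 33.636 dB


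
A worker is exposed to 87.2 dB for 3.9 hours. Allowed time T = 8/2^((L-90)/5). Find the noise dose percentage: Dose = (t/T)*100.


T_allowed = 8 / 2^((87.2 - 90)/5) = 11.7942 hr
Dose = 3.9 / 11.7942 * 100 = 33.067 %


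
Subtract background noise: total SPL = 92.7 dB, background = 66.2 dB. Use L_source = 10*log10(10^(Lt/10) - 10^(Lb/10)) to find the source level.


10^(92.7/10) = 1.86209e+09
10^(66.2/10) = 4.16869e+06
Difference = 1.86209e+09 - 4.16869e+06 = 1.85792e+09
L_source = 10*log10(1.85792e+09) = 92.69 dB


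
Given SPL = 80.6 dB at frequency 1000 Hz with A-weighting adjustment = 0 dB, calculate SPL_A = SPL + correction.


A-weighting table: 1000 Hz -> 0 dB correction
SPL_A = SPL + correction = 80.6 + (0) = 80.6 dBA


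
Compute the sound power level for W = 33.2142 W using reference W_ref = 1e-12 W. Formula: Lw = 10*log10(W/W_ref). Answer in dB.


W / W_ref = 33.2142 / 1e-12 = 3.32142e+13
Lw = 10 * log10(3.32142e+13) = 135.21 dB


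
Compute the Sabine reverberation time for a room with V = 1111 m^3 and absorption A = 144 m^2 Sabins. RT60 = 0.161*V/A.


RT60 = 0.161 * 1111 / 144 = 1.2422 s


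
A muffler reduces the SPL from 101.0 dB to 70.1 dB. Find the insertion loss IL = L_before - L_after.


Insertion loss = SPL without muffler - SPL with muffler
IL = 101.0 - 70.1 = 30.9 dB


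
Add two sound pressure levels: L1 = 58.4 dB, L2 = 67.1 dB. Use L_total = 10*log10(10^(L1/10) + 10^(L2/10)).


10^(58.4/10) = 691831
10^(67.1/10) = 5.12861e+06
Sum = 691831 + 5.12861e+06 = 5.82044e+06
L_total = 10*log10(5.82044e+06) = 67.65 dB


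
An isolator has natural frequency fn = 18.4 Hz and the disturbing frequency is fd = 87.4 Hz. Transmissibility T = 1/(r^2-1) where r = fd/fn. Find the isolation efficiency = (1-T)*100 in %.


r = 87.4 / 18.4 = 4.75
r^2 - 1 = 4.75^2 - 1 = 21.5625
T = 1/21.5625 = 0.0463768
Efficiency = (1 - 0.0463768)*100 = 95.362 %


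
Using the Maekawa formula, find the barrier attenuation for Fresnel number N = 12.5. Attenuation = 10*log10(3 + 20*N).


3 + 20*N = 3 + 20*12.5 = 253
Att = 10*log10(253) = 24.031 dB


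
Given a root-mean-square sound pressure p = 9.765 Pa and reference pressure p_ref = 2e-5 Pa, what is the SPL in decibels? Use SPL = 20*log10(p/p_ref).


p / p_ref = 9.765 / 2e-5 = 488250
SPL = 20 * log10(488250) = 113.77 dB


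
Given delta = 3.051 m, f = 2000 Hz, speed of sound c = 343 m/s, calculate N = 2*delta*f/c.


N = 2*delta*f/c = 2*delta/lambda, where lambda = c/f
lambda = 343 / 2000 = 0.1715 m
N = 2 * 3.051 / 0.1715 = 35.58


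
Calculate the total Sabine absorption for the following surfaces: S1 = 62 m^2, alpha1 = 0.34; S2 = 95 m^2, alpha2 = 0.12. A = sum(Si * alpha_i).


62 * 0.34 = 21.08
95 * 0.12 = 11.4
A_total = 21.08 + 11.4 = 32.48 m^2


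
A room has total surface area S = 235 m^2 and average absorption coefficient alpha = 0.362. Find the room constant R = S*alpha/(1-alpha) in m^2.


R = 235 * 0.362 / (1 - 0.362) = 133.34 m^2


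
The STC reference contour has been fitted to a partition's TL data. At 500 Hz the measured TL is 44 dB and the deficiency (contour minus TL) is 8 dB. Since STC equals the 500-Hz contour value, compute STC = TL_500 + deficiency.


By ASTM E413, STC = value of the fitted reference contour at 500 Hz.
Contour value at 500 Hz = TL_500 + deficiency = 44 + 8 = 52
STC = 52


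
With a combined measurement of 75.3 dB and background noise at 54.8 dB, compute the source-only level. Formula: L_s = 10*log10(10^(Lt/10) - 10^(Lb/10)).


10^(75.3/10) = 3.38844e+07
10^(54.8/10) = 301995
Difference = 3.38844e+07 - 301995 = 3.35824e+07
L_source = 10*log10(3.35824e+07) = 75.261 dB


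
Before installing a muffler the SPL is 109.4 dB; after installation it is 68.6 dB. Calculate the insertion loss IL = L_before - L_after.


Insertion loss = SPL without muffler - SPL with muffler
IL = 109.4 - 68.6 = 40.8 dB


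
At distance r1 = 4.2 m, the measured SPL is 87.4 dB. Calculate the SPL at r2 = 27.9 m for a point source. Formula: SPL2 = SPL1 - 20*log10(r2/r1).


r2/r1 = 27.9/4.2 = 6.64286
Correction = 20*log10(6.64286) = 16.4471 dB
SPL2 = 87.4 - 16.4471 = 70.953 dB


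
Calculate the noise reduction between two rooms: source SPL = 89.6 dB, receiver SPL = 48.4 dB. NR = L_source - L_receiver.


NR = L_source - L_receiver (difference between source and receiving room levels)
NR = 89.6 - 48.4 = 41.2 dB


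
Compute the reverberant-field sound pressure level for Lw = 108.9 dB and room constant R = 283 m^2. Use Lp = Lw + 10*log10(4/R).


4/R = 4/283 = 0.0141343
Lp = 108.9 + 10*log10(0.0141343) = 90.403 dB


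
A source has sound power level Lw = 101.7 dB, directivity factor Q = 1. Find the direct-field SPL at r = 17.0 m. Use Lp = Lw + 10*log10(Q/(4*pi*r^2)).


4*pi*r^2 = 4*pi*17.0^2 = 3631.68 m^2
Q / (4*pi*r^2) = 1 / 3631.68 = 0.000275355
Lp = 101.7 + 10*log10(0.000275355) = 66.099 dB


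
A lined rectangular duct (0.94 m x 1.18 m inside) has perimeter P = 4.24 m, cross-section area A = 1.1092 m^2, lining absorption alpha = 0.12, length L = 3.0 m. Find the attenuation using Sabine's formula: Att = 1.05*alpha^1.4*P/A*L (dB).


alpha^1.4 = 0.12^1.4 = 0.0513871
Attenuation rate = 1.05 * alpha^1.4 * P / A
= 1.05 * 0.0513871 * 4.24 / 1.1092 = 0.206253 dB/m
Total Att = 0.206253 * 3.0 = 0.61876 dB


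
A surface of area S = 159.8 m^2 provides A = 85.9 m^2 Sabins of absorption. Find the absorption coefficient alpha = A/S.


Absorption coefficient = absorbed power / incident power
alpha = A / S = 85.9 / 159.8 = 0.53755


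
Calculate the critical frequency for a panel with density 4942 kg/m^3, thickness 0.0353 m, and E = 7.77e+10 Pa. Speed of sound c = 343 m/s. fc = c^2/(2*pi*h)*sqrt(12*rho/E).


12*rho/E = 12*4942/7.77e+10 = 7.63243e-07
sqrt(12*rho/E) = sqrt(7.63243e-07) = 0.000873638
c^2/(2*pi*h) = 343^2/(2*pi*0.0353) = 530437
fc = 530437 * 0.000873638 = 463.41 Hz


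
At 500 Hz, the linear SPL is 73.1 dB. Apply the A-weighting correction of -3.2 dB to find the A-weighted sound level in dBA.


A-weighting table: 500 Hz -> -3.2 dB correction
SPL_A = SPL + correction = 73.1 + (-3.2) = 69.9 dBA


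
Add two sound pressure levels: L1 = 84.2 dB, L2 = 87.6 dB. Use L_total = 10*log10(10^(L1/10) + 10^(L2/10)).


10^(84.2/10) = 2.63027e+08
10^(87.6/10) = 5.7544e+08
Sum = 2.63027e+08 + 5.7544e+08 = 8.38467e+08
L_total = 10*log10(8.38467e+08) = 89.235 dB


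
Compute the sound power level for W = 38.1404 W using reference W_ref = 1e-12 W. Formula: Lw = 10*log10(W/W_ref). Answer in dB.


W / W_ref = 38.1404 / 1e-12 = 3.81404e+13
Lw = 10 * log10(3.81404e+13) = 135.81 dB


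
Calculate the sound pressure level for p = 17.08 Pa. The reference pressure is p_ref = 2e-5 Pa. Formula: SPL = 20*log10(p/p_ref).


p / p_ref = 17.08 / 2e-5 = 854000
SPL = 20 * log10(854000) = 118.63 dB


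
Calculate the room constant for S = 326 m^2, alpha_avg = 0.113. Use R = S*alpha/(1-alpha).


R = 326 * 0.113 / (1 - 0.113) = 41.531 m^2


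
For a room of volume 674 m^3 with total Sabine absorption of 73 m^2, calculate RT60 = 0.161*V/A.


RT60 = 0.161 * 674 / 73 = 1.4865 s


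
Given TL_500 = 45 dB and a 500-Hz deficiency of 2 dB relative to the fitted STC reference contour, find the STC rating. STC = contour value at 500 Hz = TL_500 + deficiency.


By ASTM E413, STC = value of the fitted reference contour at 500 Hz.
Contour value at 500 Hz = TL_500 + deficiency = 45 + 2 = 47
STC = 47


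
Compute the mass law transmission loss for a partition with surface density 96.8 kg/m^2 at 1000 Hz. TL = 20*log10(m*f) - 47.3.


m * f = 96.8 * 1000 = 96800
20*log10(96800) = 99.7175 dB
TL = 99.7175 - 47.3 = 52.418 dB


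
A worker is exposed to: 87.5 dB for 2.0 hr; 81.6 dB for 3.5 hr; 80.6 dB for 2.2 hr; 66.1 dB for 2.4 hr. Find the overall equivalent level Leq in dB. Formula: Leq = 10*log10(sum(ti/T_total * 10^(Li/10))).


T_total = 2.0 + 3.5 + 2.2 + 2.4 = 10.1 hr
(2.0/10.1) * 10^(87.5/10) = 1.11355e+08
(3.5/10.1) * 10^(81.6/10) = 5.00895e+07
(2.2/10.1) * 10^(80.6/10) = 2.50093e+07
(2.4/10.1) * 10^(66.1/10) = 968032
Sum = 1.11355e+08 + 5.00895e+07 + 2.50093e+07 + 968032 = 1.87422e+08
Leq = 10*log10(1.87422e+08) = 82.728 dB


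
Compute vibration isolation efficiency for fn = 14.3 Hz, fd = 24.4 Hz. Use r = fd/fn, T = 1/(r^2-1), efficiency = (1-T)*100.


r = 24.4 / 14.3 = 1.70629
r^2 - 1 = 1.70629^2 - 1 = 1.91143
T = 1/1.91143 = 0.523169
Efficiency = (1 - 0.523169)*100 = 47.683 %


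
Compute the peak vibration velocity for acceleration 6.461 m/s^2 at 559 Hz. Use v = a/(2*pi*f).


omega = 2*pi*f = 2*pi*559 = 3512.3 rad/s
v = a / omega = 6.461 / 3512.3 = 0.0018395 m/s


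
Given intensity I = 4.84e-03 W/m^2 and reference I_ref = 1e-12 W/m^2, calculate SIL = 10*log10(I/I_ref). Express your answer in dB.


I / I_ref = 4.84e-03 / 1e-12 = 4.84e+09
SIL = 10 * log10(4.84e+09) = 96.848 dB


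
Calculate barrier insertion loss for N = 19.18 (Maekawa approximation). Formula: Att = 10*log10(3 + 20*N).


3 + 20*N = 3 + 20*19.18 = 386.6
Att = 10*log10(386.6) = 25.873 dB


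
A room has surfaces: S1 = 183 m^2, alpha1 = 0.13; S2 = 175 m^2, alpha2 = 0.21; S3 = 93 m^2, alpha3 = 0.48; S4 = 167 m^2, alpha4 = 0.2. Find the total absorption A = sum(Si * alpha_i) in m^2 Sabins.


183 * 0.13 = 23.79
175 * 0.21 = 36.75
93 * 0.48 = 44.64
167 * 0.2 = 33.4
A_total = 23.79 + 36.75 + 44.64 + 33.4 = 138.58 m^2


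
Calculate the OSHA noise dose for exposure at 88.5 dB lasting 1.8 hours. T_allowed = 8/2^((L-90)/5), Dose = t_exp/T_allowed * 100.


T_allowed = 8 / 2^((88.5 - 90)/5) = 9.84916 hr
Dose = 1.8 / 9.84916 * 100 = 18.276 %


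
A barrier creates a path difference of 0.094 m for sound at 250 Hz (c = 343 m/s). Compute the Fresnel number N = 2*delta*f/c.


N = 2*delta*f/c = 2*delta/lambda, where lambda = c/f
lambda = 343 / 250 = 1.372 m
N = 2 * 0.094 / 1.372 = 0.13703


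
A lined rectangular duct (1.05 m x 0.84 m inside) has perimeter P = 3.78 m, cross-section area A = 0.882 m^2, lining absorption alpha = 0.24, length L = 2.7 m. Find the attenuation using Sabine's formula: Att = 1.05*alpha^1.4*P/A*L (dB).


alpha^1.4 = 0.24^1.4 = 0.135611
Attenuation rate = 1.05 * alpha^1.4 * P / A
= 1.05 * 0.135611 * 3.78 / 0.882 = 0.61025 dB/m
Total Att = 0.61025 * 2.7 = 1.6477 dB


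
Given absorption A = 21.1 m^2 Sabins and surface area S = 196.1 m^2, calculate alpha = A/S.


Absorption coefficient = absorbed power / incident power
alpha = A / S = 21.1 / 196.1 = 0.1076


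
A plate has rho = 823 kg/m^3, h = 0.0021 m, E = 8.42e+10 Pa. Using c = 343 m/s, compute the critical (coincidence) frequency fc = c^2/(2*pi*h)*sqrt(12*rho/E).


12*rho/E = 12*823/8.42e+10 = 1.17292e-07
sqrt(12*rho/E) = sqrt(1.17292e-07) = 0.000342479
c^2/(2*pi*h) = 343^2/(2*pi*0.0021) = 8.91639e+06
fc = 8.91639e+06 * 0.000342479 = 3053.7 Hz


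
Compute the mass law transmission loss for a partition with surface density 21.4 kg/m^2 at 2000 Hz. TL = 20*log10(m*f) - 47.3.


m * f = 21.4 * 2000 = 42800
20*log10(42800) = 92.6289 dB
TL = 92.6289 - 47.3 = 45.329 dB


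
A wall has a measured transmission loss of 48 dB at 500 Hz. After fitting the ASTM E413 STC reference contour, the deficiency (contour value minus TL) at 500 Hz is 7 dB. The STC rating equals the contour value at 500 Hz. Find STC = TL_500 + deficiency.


By ASTM E413, STC = value of the fitted reference contour at 500 Hz.
Contour value at 500 Hz = TL_500 + deficiency = 48 + 7 = 55
STC = 55


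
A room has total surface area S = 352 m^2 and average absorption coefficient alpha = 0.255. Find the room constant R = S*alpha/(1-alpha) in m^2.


R = 352 * 0.255 / (1 - 0.255) = 120.48 m^2


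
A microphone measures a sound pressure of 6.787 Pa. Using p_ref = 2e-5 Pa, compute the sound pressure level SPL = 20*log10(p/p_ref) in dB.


p / p_ref = 6.787 / 2e-5 = 339350
SPL = 20 * log10(339350) = 110.61 dB


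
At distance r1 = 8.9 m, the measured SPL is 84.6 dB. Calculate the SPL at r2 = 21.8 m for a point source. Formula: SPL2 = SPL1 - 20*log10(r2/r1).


r2/r1 = 21.8/8.9 = 2.44944
Correction = 20*log10(2.44944) = 7.78134 dB
SPL2 = 84.6 - 7.78134 = 76.819 dB


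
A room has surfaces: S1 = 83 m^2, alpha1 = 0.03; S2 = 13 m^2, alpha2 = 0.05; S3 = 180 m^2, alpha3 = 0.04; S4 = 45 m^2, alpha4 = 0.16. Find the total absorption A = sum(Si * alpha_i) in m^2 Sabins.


83 * 0.03 = 2.49
13 * 0.05 = 0.65
180 * 0.04 = 7.2
45 * 0.16 = 7.2
A_total = 2.49 + 0.65 + 7.2 + 7.2 = 17.54 m^2


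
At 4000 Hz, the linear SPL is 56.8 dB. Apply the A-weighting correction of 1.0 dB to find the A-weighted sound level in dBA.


A-weighting table: 4000 Hz -> 1.0 dB correction
SPL_A = SPL + correction = 56.8 + (1.0) = 57.8 dBA


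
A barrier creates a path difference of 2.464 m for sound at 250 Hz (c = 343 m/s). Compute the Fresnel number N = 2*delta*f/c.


N = 2*delta*f/c = 2*delta/lambda, where lambda = c/f
lambda = 343 / 250 = 1.372 m
N = 2 * 2.464 / 1.372 = 3.5918


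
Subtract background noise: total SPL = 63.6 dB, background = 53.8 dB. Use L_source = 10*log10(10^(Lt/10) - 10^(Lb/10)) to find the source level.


10^(63.6/10) = 2.29087e+06
10^(53.8/10) = 239883
Difference = 2.29087e+06 - 239883 = 2.05099e+06
L_source = 10*log10(2.05099e+06) = 63.12 dB


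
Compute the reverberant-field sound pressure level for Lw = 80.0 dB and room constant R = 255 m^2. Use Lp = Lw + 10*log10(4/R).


4/R = 4/255 = 0.0156863
Lp = 80.0 + 10*log10(0.0156863) = 61.955 dB


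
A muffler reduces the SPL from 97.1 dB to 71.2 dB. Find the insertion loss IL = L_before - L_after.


Insertion loss = SPL without muffler - SPL with muffler
IL = 97.1 - 71.2 = 25.9 dB


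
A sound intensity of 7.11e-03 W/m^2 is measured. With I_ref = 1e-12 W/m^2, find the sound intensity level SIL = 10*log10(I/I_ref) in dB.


I / I_ref = 7.11e-03 / 1e-12 = 7.11e+09
SIL = 10 * log10(7.11e+09) = 98.519 dB


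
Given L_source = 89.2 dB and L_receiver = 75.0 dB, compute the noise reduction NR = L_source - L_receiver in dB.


NR = L_source - L_receiver (difference between source and receiving room levels)
NR = 89.2 - 75.0 = 14.2 dB


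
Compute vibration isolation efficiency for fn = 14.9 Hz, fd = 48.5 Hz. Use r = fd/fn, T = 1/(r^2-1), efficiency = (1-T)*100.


r = 48.5 / 14.9 = 3.25503
r^2 - 1 = 3.25503^2 - 1 = 9.59522
T = 1/9.59522 = 0.104219
Efficiency = (1 - 0.104219)*100 = 89.578 %


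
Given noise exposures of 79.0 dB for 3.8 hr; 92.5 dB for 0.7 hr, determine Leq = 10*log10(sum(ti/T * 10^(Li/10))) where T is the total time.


T_total = 3.8 + 0.7 = 4.5 hr
(3.8/4.5) * 10^(79.0/10) = 6.70766e+07
(0.7/4.5) * 10^(92.5/10) = 2.76621e+08
Sum = 6.70766e+07 + 2.76621e+08 = 3.43698e+08
Leq = 10*log10(3.43698e+08) = 85.362 dB


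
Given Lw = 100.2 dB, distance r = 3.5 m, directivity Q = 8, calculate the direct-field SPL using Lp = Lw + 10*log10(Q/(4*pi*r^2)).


4*pi*r^2 = 4*pi*3.5^2 = 153.938 m^2
Q / (4*pi*r^2) = 8 / 153.938 = 0.051969
Lp = 100.2 + 10*log10(0.051969) = 87.357 dB


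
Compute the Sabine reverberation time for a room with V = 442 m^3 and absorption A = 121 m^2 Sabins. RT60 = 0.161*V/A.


RT60 = 0.161 * 442 / 121 = 0.58812 s


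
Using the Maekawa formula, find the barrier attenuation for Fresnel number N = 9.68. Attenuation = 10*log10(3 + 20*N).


3 + 20*N = 3 + 20*9.68 = 196.6
Att = 10*log10(196.6) = 22.936 dB


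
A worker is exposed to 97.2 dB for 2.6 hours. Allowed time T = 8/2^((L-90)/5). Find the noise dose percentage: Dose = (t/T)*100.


T_allowed = 8 / 2^((97.2 - 90)/5) = 2.94854 hr
Dose = 2.6 / 2.94854 * 100 = 88.179 %


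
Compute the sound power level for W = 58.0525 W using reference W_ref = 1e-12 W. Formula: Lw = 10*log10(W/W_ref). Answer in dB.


W / W_ref = 58.0525 / 1e-12 = 5.80525e+13
Lw = 10 * log10(5.80525e+13) = 137.64 dB


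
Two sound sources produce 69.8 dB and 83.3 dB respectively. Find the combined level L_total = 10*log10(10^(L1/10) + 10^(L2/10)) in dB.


10^(69.8/10) = 9.54993e+06
10^(83.3/10) = 2.13796e+08
Sum = 9.54993e+06 + 2.13796e+08 = 2.23346e+08
L_total = 10*log10(2.23346e+08) = 83.49 dB


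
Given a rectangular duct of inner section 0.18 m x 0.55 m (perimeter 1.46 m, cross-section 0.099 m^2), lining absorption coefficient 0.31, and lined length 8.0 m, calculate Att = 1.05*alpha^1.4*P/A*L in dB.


alpha^1.4 = 0.31^1.4 = 0.194047
Attenuation rate = 1.05 * alpha^1.4 * P / A
= 1.05 * 0.194047 * 1.46 / 0.099 = 3.00479 dB/m
Total Att = 3.00479 * 8.0 = 24.038 dB


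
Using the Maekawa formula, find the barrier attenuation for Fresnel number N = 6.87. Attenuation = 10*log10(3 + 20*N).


3 + 20*N = 3 + 20*6.87 = 140.4
Att = 10*log10(140.4) = 21.474 dB


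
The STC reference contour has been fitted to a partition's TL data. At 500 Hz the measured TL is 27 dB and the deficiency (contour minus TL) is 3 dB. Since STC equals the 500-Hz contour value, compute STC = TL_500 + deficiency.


By ASTM E413, STC = value of the fitted reference contour at 500 Hz.
Contour value at 500 Hz = TL_500 + deficiency = 27 + 3 = 30
STC = 30


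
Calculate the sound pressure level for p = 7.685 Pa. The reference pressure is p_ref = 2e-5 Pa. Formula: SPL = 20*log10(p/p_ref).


p / p_ref = 7.685 / 2e-5 = 384250
SPL = 20 * log10(384250) = 111.69 dB


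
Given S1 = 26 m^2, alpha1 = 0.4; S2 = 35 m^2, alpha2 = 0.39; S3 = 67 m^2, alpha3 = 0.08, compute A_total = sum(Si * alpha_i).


26 * 0.4 = 10.4
35 * 0.39 = 13.65
67 * 0.08 = 5.36
A_total = 10.4 + 13.65 + 5.36 = 29.41 m^2


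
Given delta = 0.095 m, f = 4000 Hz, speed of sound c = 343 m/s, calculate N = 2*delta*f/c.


N = 2*delta*f/c = 2*delta/lambda, where lambda = c/f
lambda = 343 / 4000 = 0.08575 m
N = 2 * 0.095 / 0.08575 = 2.2157


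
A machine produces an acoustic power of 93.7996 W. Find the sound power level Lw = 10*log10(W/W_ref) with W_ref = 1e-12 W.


W / W_ref = 93.7996 / 1e-12 = 9.37996e+13
Lw = 10 * log10(9.37996e+13) = 139.72 dB


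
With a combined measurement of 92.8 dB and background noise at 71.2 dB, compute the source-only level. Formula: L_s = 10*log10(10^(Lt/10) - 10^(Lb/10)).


10^(92.8/10) = 1.90546e+09
10^(71.2/10) = 1.31826e+07
Difference = 1.90546e+09 - 1.31826e+07 = 1.89228e+09
L_source = 10*log10(1.89228e+09) = 92.77 dB


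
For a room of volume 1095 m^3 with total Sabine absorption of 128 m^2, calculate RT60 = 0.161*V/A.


RT60 = 0.161 * 1095 / 128 = 1.3773 s


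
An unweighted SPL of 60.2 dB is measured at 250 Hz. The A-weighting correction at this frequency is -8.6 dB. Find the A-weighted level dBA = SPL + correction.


A-weighting table: 250 Hz -> -8.6 dB correction
SPL_A = SPL + correction = 60.2 + (-8.6) = 51.6 dBA


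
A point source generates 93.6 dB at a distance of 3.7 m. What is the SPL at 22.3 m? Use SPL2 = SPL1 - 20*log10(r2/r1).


r2/r1 = 22.3/3.7 = 6.02703
Correction = 20*log10(6.02703) = 15.6021 dB
SPL2 = 93.6 - 15.6021 = 77.998 dB


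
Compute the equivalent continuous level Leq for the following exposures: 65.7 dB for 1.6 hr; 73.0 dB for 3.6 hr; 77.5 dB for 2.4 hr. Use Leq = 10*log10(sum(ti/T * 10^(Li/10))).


T_total = 1.6 + 3.6 + 2.4 = 7.6 hr
(1.6/7.6) * 10^(65.7/10) = 782179
(3.6/7.6) * 10^(73.0/10) = 9.45124e+06
(2.4/7.6) * 10^(77.5/10) = 1.77581e+07
Sum = 782179 + 9.45124e+06 + 1.77581e+07 = 2.79915e+07
Leq = 10*log10(2.79915e+07) = 74.47 dB


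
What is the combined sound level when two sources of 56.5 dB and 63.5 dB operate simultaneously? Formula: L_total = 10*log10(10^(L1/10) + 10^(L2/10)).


10^(56.5/10) = 446684
10^(63.5/10) = 2.23872e+06
Sum = 446684 + 2.23872e+06 = 2.6854e+06
L_total = 10*log10(2.6854e+06) = 64.29 dB


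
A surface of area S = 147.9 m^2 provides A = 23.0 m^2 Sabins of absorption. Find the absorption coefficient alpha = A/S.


Absorption coefficient = absorbed power / incident power
alpha = A / S = 23.0 / 147.9 = 0.15551


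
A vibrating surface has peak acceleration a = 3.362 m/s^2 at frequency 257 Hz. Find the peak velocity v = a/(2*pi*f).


omega = 2*pi*f = 2*pi*257 = 1614.78 rad/s
v = a / omega = 3.362 / 1614.78 = 0.002082 m/s


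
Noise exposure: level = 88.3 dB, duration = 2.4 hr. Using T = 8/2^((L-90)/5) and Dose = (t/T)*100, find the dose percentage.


T_allowed = 8 / 2^((88.3 - 90)/5) = 10.1261 hr
Dose = 2.4 / 10.1261 * 100 = 23.701 %


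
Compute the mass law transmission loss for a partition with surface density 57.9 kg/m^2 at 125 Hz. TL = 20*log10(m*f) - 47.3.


m * f = 57.9 * 125 = 7237.5
20*log10(7237.5) = 77.1918 dB
TL = 77.1918 - 47.3 = 29.892 dB


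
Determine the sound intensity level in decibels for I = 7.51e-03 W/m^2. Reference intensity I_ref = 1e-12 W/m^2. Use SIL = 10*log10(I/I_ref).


I / I_ref = 7.51e-03 / 1e-12 = 7.51e+09
SIL = 10 * log10(7.51e+09) = 98.756 dB


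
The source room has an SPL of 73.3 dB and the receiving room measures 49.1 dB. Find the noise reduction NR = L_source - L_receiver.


NR = L_source - L_receiver (difference between source and receiving room levels)
NR = 73.3 - 49.1 = 24.2 dB


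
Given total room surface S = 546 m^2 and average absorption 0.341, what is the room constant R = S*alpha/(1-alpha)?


R = 546 * 0.341 / (1 - 0.341) = 282.53 m^2


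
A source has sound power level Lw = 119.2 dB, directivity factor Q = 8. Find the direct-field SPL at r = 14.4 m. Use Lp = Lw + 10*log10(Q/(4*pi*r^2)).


4*pi*r^2 = 4*pi*14.4^2 = 2605.76 m^2
Q / (4*pi*r^2) = 8 / 2605.76 = 0.00307012
Lp = 119.2 + 10*log10(0.00307012) = 94.072 dB


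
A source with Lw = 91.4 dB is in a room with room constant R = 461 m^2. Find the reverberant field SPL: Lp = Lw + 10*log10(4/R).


4/R = 4/461 = 0.00867679
Lp = 91.4 + 10*log10(0.00867679) = 70.784 dB


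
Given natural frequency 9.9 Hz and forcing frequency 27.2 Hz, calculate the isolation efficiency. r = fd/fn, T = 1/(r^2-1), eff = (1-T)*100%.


r = 27.2 / 9.9 = 2.74747
r^2 - 1 = 2.74747^2 - 1 = 6.54859
T = 1/6.54859 = 0.152705
Efficiency = (1 - 0.152705)*100 = 84.73 %


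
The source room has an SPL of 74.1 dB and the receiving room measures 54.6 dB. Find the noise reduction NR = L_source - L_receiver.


NR = L_source - L_receiver (difference between source and receiving room levels)
NR = 74.1 - 54.6 = 19.5 dB


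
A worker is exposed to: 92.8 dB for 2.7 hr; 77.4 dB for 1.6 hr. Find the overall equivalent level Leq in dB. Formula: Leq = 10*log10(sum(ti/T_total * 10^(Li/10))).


T_total = 2.7 + 1.6 = 4.3 hr
(2.7/4.3) * 10^(92.8/10) = 1.19645e+09
(1.6/4.3) * 10^(77.4/10) = 2.0448e+07
Sum = 1.19645e+09 + 2.0448e+07 = 1.2169e+09
Leq = 10*log10(1.2169e+09) = 90.853 dB
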